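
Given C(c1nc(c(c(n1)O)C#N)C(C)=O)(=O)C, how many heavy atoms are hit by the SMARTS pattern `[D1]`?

The query [D1] means: atom with exactly one heavy-atom neighbour (degree 1).
Check the 15 heavy atoms by environment: 2× n (aromatic, D2) → no; 4× c (aromatic, D3) → no; 3× O (D1) → match; 2× C (D3) → no; 2× C (D1) → match; 1× C (D2) → no; 1× N (D1) → match.
Summing the matching environments: 3 + 2 + 1 = 6 matching atoms.

6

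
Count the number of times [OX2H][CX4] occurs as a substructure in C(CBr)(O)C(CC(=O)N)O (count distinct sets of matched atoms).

2

[OX2H][CX4] is the SMARTS for an aliphatic alcohol: a hydroxyl oxygen bound to an sp3 (X4) carbon.
The molecule carries 2 separate instances of a hydroxyl group (-OH) meeting every constraint; each maps to a distinct set of atoms, giving 2 matches.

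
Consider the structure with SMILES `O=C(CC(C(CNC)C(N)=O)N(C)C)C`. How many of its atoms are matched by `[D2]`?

Check the 15 heavy atoms by environment: 2× C (D2) → match; 4× C (D3) → no; 1× N (D3) → no; 4× C (D1) → no; 2× O (D1) → no; 1× N (D1) → no; 1× N (D2) → match.
Summing the matching environments: 2 + 1 = 3 matching atoms.

3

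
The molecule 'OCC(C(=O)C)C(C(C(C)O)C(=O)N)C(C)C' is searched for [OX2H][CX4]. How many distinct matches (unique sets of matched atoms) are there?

2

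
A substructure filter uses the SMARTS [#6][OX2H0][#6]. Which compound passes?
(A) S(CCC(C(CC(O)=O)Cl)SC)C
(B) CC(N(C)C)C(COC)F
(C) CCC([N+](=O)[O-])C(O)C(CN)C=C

B

[#6][OX2H0][#6] describes an aliphatic oxygen bridging two carbons with no H on the oxygen (an ether).
(A) has a carboxylic acid group (-C(=O)OH) but the -OH oxygen has H1; the =O is OX1, not OX2.
(B) contains a methoxy ether (-OCH3), which satisfies every atom and bond constraint.
(C) has a hydroxyl group (-OH) but the oxygen has H1, not H0 bridging two carbons.
So the answer is (B).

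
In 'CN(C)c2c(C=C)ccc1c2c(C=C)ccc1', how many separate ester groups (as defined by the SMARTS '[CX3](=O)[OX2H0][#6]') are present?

0

[CX3](=O)[OX2H0][#6] is the SMARTS for an ester: a carbonyl carbon bonded to an oxygen that is itself bonded to carbon (no H on that O).
No fragment in the molecule satisfies every constraint, giving 0 matches.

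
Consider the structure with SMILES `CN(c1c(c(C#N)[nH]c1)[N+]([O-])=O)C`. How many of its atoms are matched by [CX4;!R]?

The query [CX4;!R] means: aliphatic carbon with four total connections, not in a ring.
Check the 13 heavy atoms by environment: 1× n (aromatic, X3, in 5-ring) → no; 4× c (aromatic, X3, in 5-ring) → no; 1× N (X3, acyclic) → no; 2× C (X4, acyclic) → match; 1× C (X2, acyclic) → no; 1× N (X1, acyclic) → no; 1× N (charge +1, X3, acyclic) → no; 1× O (charge -1, X1, acyclic) → no; 1× O (X1, acyclic) → no.
That gives 2 matching atoms.

2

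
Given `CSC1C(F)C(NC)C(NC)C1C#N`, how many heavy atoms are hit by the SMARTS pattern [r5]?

5

The query [r5] means: r5 matches atoms in a five-membered ring.
Check the 14 heavy atoms by environment: 5× C (in 5-ring) → match; 1× S (acyclic) → no; 4× C (acyclic) → no; 3× N (acyclic) → no; 1× F (acyclic) → no.
That gives 5 matching atoms.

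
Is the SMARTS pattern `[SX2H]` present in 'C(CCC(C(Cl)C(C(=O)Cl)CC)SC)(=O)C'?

No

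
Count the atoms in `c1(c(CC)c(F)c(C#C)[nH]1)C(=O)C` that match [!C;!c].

3

The query [!C;!c] means: neither aliphatic nor aromatic carbon — same as [!#6].
Check the 13 heavy atoms by environment: 1× n (aromatic) → match; 4× c (aromatic) → no; 6× C → no; 1× O → match; 1× F → match.
Summing the matching environments: 1 + 1 + 1 = 3 matching atoms.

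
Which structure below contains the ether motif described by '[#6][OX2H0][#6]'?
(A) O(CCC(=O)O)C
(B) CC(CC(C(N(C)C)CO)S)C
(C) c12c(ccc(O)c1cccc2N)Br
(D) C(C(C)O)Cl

A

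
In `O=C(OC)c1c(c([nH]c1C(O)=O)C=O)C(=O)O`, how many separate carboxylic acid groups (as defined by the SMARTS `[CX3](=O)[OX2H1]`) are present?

[CX3](=O)[OX2H1] is the SMARTS for a carboxylic acid: an sp2 carbon double-bonded to O and single-bonded to an -OH oxygen.
The molecule carries 2 separate instances of a carboxylic acid group (-C(=O)OH) meeting every constraint; each maps to a distinct set of atoms, giving 2 matches.

2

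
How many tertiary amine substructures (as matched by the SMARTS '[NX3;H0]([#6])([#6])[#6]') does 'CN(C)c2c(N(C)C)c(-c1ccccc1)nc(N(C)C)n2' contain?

[NX3;H0]([#6])([#6])[#6] is the SMARTS for a tertiary amine: a trivalent nitrogen with no H, bonded to three carbons.
The molecule carries 3 separate instances of a dimethylamino group (-N(CH3)2) meeting every constraint; each maps to a distinct set of atoms, giving 3 matches.

3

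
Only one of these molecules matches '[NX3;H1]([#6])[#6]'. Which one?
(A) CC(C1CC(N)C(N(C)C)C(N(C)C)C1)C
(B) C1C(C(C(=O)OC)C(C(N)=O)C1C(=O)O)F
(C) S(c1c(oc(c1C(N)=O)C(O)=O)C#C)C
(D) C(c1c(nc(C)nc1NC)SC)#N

[NX3;H1]([#6])[#6] describes a trivalent nitrogen with one H, bonded to two carbons (a secondary amine).
(A) has a dimethylamino group (-N(CH3)2) but the nitrogen has H0, not H1.
(B) has a primary amide (-C(=O)NH2) but the -C(=O)NH2 nitrogen has H2, not H1.
(C) has a primary amide (-C(=O)NH2) but the -C(=O)NH2 nitrogen has H2, not H1.
(D) contains an N-methylamino group (-NHCH3), which satisfies every atom and bond constraint.
So the answer is (D).

D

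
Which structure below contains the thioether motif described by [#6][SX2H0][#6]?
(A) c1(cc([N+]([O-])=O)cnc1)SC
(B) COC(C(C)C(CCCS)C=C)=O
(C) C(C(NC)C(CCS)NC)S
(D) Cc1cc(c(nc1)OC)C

[#6][SX2H0][#6] describes an aliphatic sulfur bridging two carbons with no H on the sulfur (a thioether).
(A) contains a methylthio ether (-SCH3), which satisfies every atom and bond constraint.
(B) has a thiol (-SH) but the sulfur has H1, not H0 bridging two carbons.
(C) has a thiol (-SH) but the sulfur has H1, not H0 bridging two carbons.
(D) has a methoxy ether (-OCH3) but the bridging atom is O, not S.
So the answer is (A).

A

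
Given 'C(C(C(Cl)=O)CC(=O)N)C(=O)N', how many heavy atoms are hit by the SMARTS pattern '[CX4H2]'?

2

The query [CX4H2] means: sp3 carbon (X4) with exactly two hydrogens.
Check the 12 heavy atoms by environment: 2× C (H2, X4) → match; 1× C (H1, X4) → no; 3× C (H0, X3) → no; 3× O (H0, X1) → no; 2× N (H2, X3) → no; 1× Cl (H0, X1) → no.
That gives 2 matching atoms.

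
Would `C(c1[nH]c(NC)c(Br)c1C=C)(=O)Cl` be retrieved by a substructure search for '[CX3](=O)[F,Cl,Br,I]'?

Yes

The pattern [CX3](=O)[F,Cl,Br,I] describes a carbonyl carbon bonded to a halogen — an acyl halide.
The molecule carries an acyl chloride (-C(=O)Cl), whose atoms satisfy every constraint of the query, so the pattern matches.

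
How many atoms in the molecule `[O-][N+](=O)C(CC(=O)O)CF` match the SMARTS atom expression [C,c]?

The query [C,c] means: comma = OR; matches aliphatic or aromatic carbon — same as #6.
Check the 10 heavy atoms by environment: 4× C → match; 3× O → no; 1× N (charge +1) → no; 1× O (charge -1) → no; 1× F → no.
That gives 4 matching atoms.

4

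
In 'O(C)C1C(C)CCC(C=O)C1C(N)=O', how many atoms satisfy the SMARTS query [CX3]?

Check the 14 heavy atoms by environment: 8× C (X4) → no; 1× O (X2) → no; 2× C (X3) → match; 2× O (X1) → no; 1× N (X3) → no.
That gives 2 matching atoms.

2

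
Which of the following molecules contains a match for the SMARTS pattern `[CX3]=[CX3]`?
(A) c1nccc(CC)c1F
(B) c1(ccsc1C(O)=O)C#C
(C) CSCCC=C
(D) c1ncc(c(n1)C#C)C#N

[CX3]=[CX3] describes a non-aromatic C=C double bond between two sp2 carbons (an alkene).
(A) has an ethyl group (-CH2CH3) but its C-C bond is a single bond between CX4 carbons, not CX3=CX3.
(B) has an ethynyl group (-C#CH) but the C-C bond is a triple bond, not a double bond.
(C) contains a vinyl group (-CH=CH2), which satisfies every atom and bond constraint.
(D) has an ethynyl group (-C#CH) but the C-C bond is a triple bond, not a double bond.
So the answer is (C).

C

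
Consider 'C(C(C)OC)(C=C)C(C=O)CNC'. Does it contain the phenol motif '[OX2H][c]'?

The pattern [OX2H][c] describes a hydroxyl oxygen attached to an aromatic carbon — a phenol.
The closest candidate here is a methoxy ether (-OCH3), but the oxygen has H0, not H1. No other fragment satisfies the full query, so there is no match.

No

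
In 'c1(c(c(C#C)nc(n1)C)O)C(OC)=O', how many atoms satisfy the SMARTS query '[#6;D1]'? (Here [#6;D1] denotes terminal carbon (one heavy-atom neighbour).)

3

The query [#6;D1] means: carbon bonded to exactly one heavy atom.
Check the 14 heavy atoms by environment: 2× n (aromatic, D2) → no; 4× c (aromatic, D3) → no; 1× C (D3) → no; 2× O (D1) → no; 1× O (D2) → no; 3× C (D1) → match; 1× C (D2) → no.
That gives 3 matching atoms.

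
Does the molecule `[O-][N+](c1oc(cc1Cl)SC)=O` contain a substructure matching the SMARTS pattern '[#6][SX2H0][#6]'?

Yes

The pattern [#6][SX2H0][#6] describes an aliphatic sulfur bridging two carbons with no H on the sulfur — a thioether.
The molecule carries a methylthio ether (-SCH3), whose atoms satisfy every constraint of the query, so the pattern matches.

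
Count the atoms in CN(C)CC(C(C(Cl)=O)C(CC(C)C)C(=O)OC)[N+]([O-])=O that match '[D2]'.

The query [D2] means: atom with exactly two heavy-atom neighbours.
Check the 21 heavy atoms by environment: 2× C (D2) → match; 6× C (D3) → no; 3× O (D1) → no; 1× Cl (D1) → no; 1× N (charge +1, D3) → no; 1× O (charge -1, D1) → no; 1× N (D3) → no; 5× C (D1) → no; 1× O (D2) → match.
Summing the matching environments: 2 + 1 = 3 matching atoms.

3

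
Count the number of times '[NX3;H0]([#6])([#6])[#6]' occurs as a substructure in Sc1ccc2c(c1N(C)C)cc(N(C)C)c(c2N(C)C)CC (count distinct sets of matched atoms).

3

[NX3;H0]([#6])([#6])[#6] is the SMARTS for a tertiary amine: a trivalent nitrogen with no H, bonded to three carbons.
The molecule carries 3 separate instances of a dimethylamino group (-N(CH3)2) meeting every constraint; each maps to a distinct set of atoms, giving 3 matches.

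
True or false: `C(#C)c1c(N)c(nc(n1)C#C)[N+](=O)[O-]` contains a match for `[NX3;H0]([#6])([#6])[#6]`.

False

The pattern [NX3;H0]([#6])([#6])[#6] describes a trivalent nitrogen with no H, bonded to three carbons — a tertiary amine.
The closest candidate here is a primary amino group (-NH2), but the nitrogen has H2, not H0 with three carbons. No other fragment satisfies the full query, so there is no match.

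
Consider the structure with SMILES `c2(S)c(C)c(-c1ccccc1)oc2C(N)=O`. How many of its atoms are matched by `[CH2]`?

0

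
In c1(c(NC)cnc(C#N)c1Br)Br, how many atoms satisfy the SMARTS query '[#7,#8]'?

3

Check the 12 heavy atoms by environment: 1× n (aromatic) → match; 5× c (aromatic) → no; 2× N → match; 2× C → no; 2× Br → no.
Summing the matching environments: 1 + 2 = 3 matching atoms.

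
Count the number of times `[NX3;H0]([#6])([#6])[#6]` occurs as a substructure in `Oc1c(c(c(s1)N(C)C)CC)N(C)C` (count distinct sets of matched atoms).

2

[NX3;H0]([#6])([#6])[#6] is the SMARTS for a tertiary amine: a trivalent nitrogen with no H, bonded to three carbons.
The molecule carries 2 separate instances of a dimethylamino group (-N(CH3)2) meeting every constraint; each maps to a distinct set of atoms, giving 2 matches.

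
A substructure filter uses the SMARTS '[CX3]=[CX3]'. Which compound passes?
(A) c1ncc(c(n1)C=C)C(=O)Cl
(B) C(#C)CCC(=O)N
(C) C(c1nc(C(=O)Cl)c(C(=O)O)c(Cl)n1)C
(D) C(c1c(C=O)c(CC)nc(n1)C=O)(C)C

[CX3]=[CX3] describes a non-aromatic C=C double bond between two sp2 carbons (an alkene).
(A) contains a vinyl group (-CH=CH2), which satisfies every atom and bond constraint.
(B) has an ethynyl group (-C#CH) but the C-C bond is a triple bond, not a double bond.
(C) has an ethyl group (-CH2CH3) but its C-C bond is a single bond between CX4 carbons, not CX3=CX3.
(D) has an ethyl group (-CH2CH3) but its C-C bond is a single bond between CX4 carbons, not CX3=CX3.
So the answer is (A).

A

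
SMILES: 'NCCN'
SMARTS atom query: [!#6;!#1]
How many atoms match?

The query [!#6;!#1] means: not carbon and not hydrogen — any heteroatom.
Check the 4 heavy atoms by environment: 2× C → no; 2× N → match.
That gives 2 matching atoms.

2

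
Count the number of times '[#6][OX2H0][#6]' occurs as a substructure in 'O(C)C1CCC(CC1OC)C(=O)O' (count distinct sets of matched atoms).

2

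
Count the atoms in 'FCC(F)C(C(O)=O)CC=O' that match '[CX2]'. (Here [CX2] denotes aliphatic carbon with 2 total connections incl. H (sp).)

0

The query [CX2] means: C with X2: aliphatic carbon with exactly 2 total connections.
Check the 11 heavy atoms by environment: 4× C (X4) → no; 2× C (X3) → no; 2× O (X1) → no; 1× O (X2) → no; 2× F (X1) → no.
No environment satisfies the query, so 0 matching atoms.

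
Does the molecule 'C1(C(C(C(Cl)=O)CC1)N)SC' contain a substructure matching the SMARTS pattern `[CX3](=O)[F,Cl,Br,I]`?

Yes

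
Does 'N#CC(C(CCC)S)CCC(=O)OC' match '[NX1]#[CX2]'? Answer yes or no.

Yes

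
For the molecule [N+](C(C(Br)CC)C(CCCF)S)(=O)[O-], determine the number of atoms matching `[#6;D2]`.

The query [#6;D2] means: any carbon bonded to exactly two heavy atoms.
Check the 14 heavy atoms by environment: 4× C (D2) → match; 3× C (D3) → no; 1× F (D1) → no; 1× N (charge +1, D3) → no; 1× O (charge -1, D1) → no; 1× O (D1) → no; 1× Br (D1) → no; 1× C (D1) → no; 1× S (D1) → no.
That gives 4 matching atoms.

4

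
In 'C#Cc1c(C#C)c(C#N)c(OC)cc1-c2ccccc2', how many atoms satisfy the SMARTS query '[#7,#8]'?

2

Check the 20 heavy atoms by environment: 12× c (aromatic) → no; 6× C → no; 1× O → match; 1× N → match.
Summing the matching environments: 1 + 1 = 2 matching atoms.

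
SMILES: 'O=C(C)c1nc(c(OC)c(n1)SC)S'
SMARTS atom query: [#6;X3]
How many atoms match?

5

The query [#6;X3] means: any carbon (aromatic or not) with three total connections.
Check the 14 heavy atoms by environment: 2× n (aromatic, X2) → no; 4× c (aromatic, X3) → match; 2× S (X2) → no; 3× C (X4) → no; 1× C (X3) → match; 1× O (X1) → no; 1× O (X2) → no.
Summing the matching environments: 4 + 1 = 5 matching atoms.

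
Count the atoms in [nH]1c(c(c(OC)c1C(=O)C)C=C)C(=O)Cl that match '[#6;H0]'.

The query [#6;H0] means: any carbon with no attached hydrogen.
Check the 15 heavy atoms by environment: 1× n (aromatic, H1) → no; 4× c (aromatic, H0) → match; 2× C (H0) → match; 3× O (H0) → no; 1× Cl (H0) → no; 2× C (H3) → no; 1× C (H1) → no; 1× C (H2) → no.
Summing the matching environments: 4 + 2 = 6 matching atoms.

6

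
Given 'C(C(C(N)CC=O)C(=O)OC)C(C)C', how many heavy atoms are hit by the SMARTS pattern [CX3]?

2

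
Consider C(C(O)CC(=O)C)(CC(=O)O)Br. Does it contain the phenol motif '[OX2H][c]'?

The pattern [OX2H][c] describes a hydroxyl oxygen attached to an aromatic carbon — a phenol.
The closest candidate here is a hydroxyl group (-OH), but the -OH is on an aliphatic carbon, not an aromatic c. No other fragment satisfies the full query, so there is no match.

No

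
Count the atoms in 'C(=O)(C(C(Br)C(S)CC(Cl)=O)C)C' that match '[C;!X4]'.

Check the 13 heavy atoms by environment: 6× C (X4) → no; 1× Br (X1) → no; 1× S (X2) → no; 2× C (X3) → match; 2× O (X1) → no; 1× Cl (X1) → no.
That gives 2 matching atoms.

2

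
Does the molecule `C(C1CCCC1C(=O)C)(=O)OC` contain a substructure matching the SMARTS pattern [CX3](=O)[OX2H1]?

No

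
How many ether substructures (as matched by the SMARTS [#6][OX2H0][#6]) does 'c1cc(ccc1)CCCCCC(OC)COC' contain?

2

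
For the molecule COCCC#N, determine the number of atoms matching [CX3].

The query [CX3] means: C with X3: aliphatic carbon with exactly 3 total connections.
Check the 6 heavy atoms by environment: 3× C (X4) → no; 1× O (X2) → no; 1× C (X2) → no; 1× N (X1) → no.
No environment satisfies the query, so 0 matching atoms.

0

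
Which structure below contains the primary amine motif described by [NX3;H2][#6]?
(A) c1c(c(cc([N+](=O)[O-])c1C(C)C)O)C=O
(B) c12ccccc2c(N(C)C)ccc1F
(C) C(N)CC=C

[NX3;H2][#6] describes a trivalent nitrogen with two H attached to carbon (a primary amine).
(A) has a nitro group (-[N+](=O)[O-]) but the nitrogen is [N+] with no H, not NX3H2.
(B) has a dimethylamino group (-N(CH3)2) but the nitrogen has H0, not H2.
(C) contains a primary amino group (-NH2), which satisfies every atom and bond constraint.
So the answer is (C).

C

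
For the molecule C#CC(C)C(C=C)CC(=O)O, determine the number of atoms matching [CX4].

4

The query [CX4] means: C with X4: aliphatic carbon with exactly 4 total connections (bonds + H).
Check the 11 heavy atoms by environment: 4× C (X4) → match; 3× C (X3) → no; 1× O (X1) → no; 1× O (X2) → no; 2× C (X2) → no.
That gives 4 matching atoms.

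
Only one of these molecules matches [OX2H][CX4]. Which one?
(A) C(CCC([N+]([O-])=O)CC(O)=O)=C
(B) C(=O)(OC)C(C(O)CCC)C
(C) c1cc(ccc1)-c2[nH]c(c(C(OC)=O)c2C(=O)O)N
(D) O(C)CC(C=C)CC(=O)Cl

[OX2H][CX4] describes a hydroxyl oxygen bound to an sp3 (X4) carbon (an aliphatic alcohol).
(A) has a carboxylic acid group (-C(=O)OH) but the -OH is on a CX3 carbonyl carbon, not a CX4 carbon.
(B) contains a hydroxyl group (-OH), which satisfies every atom and bond constraint.
(C) has a carboxylic acid group (-C(=O)OH) but the -OH is on a CX3 carbonyl carbon, not a CX4 carbon.
(D) has a methoxy ether (-OCH3) but the oxygen has H0 (ether), not H1.
So the answer is (B).

B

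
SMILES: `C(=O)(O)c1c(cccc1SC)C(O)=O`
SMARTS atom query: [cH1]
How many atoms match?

3

Check the 14 heavy atoms by environment: 3× c (aromatic, H0) → no; 3× c (aromatic, H1) → match; 2× C (H0) → no; 2× O (H0) → no; 2× O (H1) → no; 1× S (H0) → no; 1× C (H3) → no.
That gives 3 matching atoms.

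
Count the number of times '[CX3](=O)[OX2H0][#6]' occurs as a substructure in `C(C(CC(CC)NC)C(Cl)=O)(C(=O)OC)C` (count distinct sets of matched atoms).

1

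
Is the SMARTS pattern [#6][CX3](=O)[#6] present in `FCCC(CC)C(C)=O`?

Yes

The pattern [#6][CX3](=O)[#6] describes a carbonyl carbon (no H) flanked by two carbons — a ketone.
The molecule carries an acetyl/ketone group (-C(=O)CH3), whose atoms satisfy every constraint of the query, so the pattern matches.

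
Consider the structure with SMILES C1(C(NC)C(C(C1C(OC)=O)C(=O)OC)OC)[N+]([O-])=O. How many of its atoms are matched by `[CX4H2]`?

0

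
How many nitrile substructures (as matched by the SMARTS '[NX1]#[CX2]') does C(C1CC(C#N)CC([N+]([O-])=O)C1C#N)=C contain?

2

[NX1]#[CX2] is the SMARTS for a nitrile: a nitrogen triple-bonded to a two-connected carbon.
The molecule carries 2 separate instances of a nitrile (-C#N) meeting every constraint; each maps to a distinct set of atoms, giving 2 matches.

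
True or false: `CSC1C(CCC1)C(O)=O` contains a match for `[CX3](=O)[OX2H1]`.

True

The pattern [CX3](=O)[OX2H1] describes an sp2 carbon double-bonded to O and single-bonded to an -OH oxygen — a carboxylic acid.
The molecule carries a carboxylic acid group (-C(=O)OH), whose atoms satisfy every constraint of the query, so the pattern matches.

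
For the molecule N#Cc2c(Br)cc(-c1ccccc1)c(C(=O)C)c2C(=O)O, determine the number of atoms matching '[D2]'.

7

Check the 21 heavy atoms by environment: 6× c (aromatic, D3) → no; 6× c (aromatic, D2) → match; 1× C (D2) → match; 1× N (D1) → no; 2× C (D3) → no; 3× O (D1) → no; 1× C (D1) → no; 1× Br (D1) → no.
Summing the matching environments: 6 + 1 = 7 matching atoms.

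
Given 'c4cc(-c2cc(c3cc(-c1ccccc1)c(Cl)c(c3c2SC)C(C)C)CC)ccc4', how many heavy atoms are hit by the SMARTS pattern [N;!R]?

The query [N;!R] means: aliphatic nitrogen not in a ring.
Check the 30 heavy atoms by environment: 22× c (aromatic, in 6-ring) → no; 1× Cl (acyclic) → no; 1× S (acyclic) → no; 6× C (acyclic) → no.
No environment satisfies the query, so 0 matching atoms.

0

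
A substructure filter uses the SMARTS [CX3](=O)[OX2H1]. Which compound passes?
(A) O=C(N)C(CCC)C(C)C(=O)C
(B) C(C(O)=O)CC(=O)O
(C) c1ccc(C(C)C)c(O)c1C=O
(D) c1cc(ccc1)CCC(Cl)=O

B

[CX3](=O)[OX2H1] describes an sp2 carbon double-bonded to O and single-bonded to an -OH oxygen (a carboxylic acid).
(A) has a primary amide (-C(=O)NH2) but the carbonyl is bonded to N, not to an -OH oxygen.
(B) contains a carboxylic acid group (-C(=O)OH), which satisfies every atom and bond constraint.
(C) has an aldehyde (-CHO) but there is no singly-bonded oxygen on the carbonyl carbon.
(D) has an acyl chloride (-C(=O)Cl) but the carbonyl is bonded to Cl, not to an -OH oxygen.
So the answer is (B).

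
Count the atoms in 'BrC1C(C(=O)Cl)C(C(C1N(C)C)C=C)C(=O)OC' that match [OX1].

Check the 18 heavy atoms by environment: 8× C (X4) → no; 4× C (X3) → no; 2× O (X1) → match; 1× Cl (X1) → no; 1× N (X3) → no; 1× O (X2) → no; 1× Br (X1) → no.
That gives 2 matching atoms.

2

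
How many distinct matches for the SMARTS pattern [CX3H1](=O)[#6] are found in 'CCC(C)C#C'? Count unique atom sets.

0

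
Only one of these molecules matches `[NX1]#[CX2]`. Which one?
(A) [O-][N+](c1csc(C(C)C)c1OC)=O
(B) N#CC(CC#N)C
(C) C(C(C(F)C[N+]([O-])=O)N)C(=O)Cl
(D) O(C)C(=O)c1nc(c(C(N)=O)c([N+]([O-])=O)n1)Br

[NX1]#[CX2] describes a nitrogen triple-bonded to a two-connected carbon (a nitrile).
(A) has a nitro group (-[N+](=O)[O-]) but there is no C#N triple bond.
(B) contains a nitrile (-C#N), which satisfies every atom and bond constraint.
(C) has a nitro group (-[N+](=O)[O-]) but there is no C#N triple bond.
(D) has a primary amide (-C(=O)NH2) but the nitrogen is NX3, not NX1.
So the answer is (B).

B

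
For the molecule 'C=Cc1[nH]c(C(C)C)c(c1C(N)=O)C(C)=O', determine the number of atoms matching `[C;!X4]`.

4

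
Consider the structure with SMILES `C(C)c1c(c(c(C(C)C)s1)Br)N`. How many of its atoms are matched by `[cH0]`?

The query [cH0] means: aromatic carbon with no attached hydrogen (substituted or ring-fusion).
Check the 12 heavy atoms by environment: 1× s (aromatic, H0) → no; 4× c (aromatic, H0) → match; 1× Br (H0) → no; 1× C (H2) → no; 3× C (H3) → no; 1× N (H2) → no; 1× C (H1) → no.
That gives 4 matching atoms.

4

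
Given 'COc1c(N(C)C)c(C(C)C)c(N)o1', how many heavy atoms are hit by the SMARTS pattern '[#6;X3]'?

The query [#6;X3] means: any carbon (aromatic or not) with three total connections.
Check the 14 heavy atoms by environment: 1× o (aromatic, X2) → no; 4× c (aromatic, X3) → match; 1× O (X2) → no; 6× C (X4) → no; 2× N (X3) → no.
That gives 4 matching atoms.

4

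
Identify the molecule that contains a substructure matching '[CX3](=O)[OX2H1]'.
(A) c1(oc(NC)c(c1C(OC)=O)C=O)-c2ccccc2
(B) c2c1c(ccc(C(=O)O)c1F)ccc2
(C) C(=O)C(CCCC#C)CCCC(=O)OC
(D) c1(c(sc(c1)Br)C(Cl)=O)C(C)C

B

[CX3](=O)[OX2H1] describes an sp2 carbon double-bonded to O and single-bonded to an -OH oxygen (a carboxylic acid).
(A) has a methyl-ester group (-C(=O)OCH3) but the singly-bonded O has no H (OX2H0, not OX2H1).
(B) contains a carboxylic acid group (-C(=O)OH), which satisfies every atom and bond constraint.
(C) has a methyl-ester group (-C(=O)OCH3) but the singly-bonded O has no H (OX2H0, not OX2H1).
(D) has an acyl chloride (-C(=O)Cl) but the carbonyl is bonded to Cl, not to an -OH oxygen.
So the answer is (B).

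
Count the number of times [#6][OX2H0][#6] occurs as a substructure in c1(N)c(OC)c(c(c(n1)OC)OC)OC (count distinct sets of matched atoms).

4

[#6][OX2H0][#6] is the SMARTS for an ether: an aliphatic oxygen bridging two carbons with no H on the oxygen.
The molecule carries 4 separate instances of a methoxy ether (-OCH3) meeting every constraint; each maps to a distinct set of atoms, giving 4 matches.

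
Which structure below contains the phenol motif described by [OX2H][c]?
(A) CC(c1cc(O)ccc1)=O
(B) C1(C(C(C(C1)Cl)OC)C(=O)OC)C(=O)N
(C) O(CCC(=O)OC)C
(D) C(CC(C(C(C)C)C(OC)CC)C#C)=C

A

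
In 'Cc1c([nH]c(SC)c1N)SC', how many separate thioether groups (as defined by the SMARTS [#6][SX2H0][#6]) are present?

2

[#6][SX2H0][#6] is the SMARTS for a thioether: an aliphatic sulfur bridging two carbons with no H on the sulfur.
The molecule carries 2 separate instances of a methylthio ether (-SCH3) meeting every constraint; each maps to a distinct set of atoms, giving 2 matches.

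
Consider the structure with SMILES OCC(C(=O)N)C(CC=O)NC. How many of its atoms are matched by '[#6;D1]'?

The query [#6;D1] means: carbon bonded to exactly one heavy atom.
Check the 12 heavy atoms by environment: 3× C (D2) → no; 3× C (D3) → no; 3× O (D1) → no; 1× N (D1) → no; 1× N (D2) → no; 1× C (D1) → match.
That gives 1 matching atom.

1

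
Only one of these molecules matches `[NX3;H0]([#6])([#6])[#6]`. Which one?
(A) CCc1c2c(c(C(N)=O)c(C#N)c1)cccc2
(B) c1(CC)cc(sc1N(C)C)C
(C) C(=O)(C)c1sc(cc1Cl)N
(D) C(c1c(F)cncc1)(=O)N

[NX3;H0]([#6])([#6])[#6] describes a trivalent nitrogen with no H, bonded to three carbons (a tertiary amine).
(A) has a primary amide (-C(=O)NH2) but the amide nitrogen has H2 and only one carbon neighbour.
(B) contains a dimethylamino group (-N(CH3)2), which satisfies every atom and bond constraint.
(C) has a primary amino group (-NH2) but the nitrogen has H2, not H0 with three carbons.
(D) has a primary amide (-C(=O)NH2) but the amide nitrogen has H2 and only one carbon neighbour.
So the answer is (B).

B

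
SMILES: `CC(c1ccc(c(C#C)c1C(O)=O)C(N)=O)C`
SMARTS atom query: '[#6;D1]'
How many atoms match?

3

Check the 17 heavy atoms by environment: 4× c (aromatic, D3) → no; 2× c (aromatic, D2) → no; 3× C (D3) → no; 3× C (D1) → match; 1× C (D2) → no; 3× O (D1) → no; 1× N (D1) → no.
That gives 3 matching atoms.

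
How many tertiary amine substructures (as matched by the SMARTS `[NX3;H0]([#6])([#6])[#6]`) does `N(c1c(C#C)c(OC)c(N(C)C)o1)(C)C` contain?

2

[NX3;H0]([#6])([#6])[#6] is the SMARTS for a tertiary amine: a trivalent nitrogen with no H, bonded to three carbons.
The molecule carries 2 separate instances of a dimethylamino group (-N(CH3)2) meeting every constraint; each maps to a distinct set of atoms, giving 2 matches.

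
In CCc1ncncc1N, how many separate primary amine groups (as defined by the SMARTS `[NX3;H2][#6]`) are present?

1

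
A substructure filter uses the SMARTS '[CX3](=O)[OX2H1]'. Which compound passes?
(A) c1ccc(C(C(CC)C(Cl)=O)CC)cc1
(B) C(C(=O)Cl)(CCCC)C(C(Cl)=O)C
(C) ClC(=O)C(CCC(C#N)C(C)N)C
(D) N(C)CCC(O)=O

D

[CX3](=O)[OX2H1] describes an sp2 carbon double-bonded to O and single-bonded to an -OH oxygen (a carboxylic acid).
(A) has an acyl chloride (-C(=O)Cl) but the carbonyl is bonded to Cl, not to an -OH oxygen.
(B) has an acyl chloride (-C(=O)Cl) but the carbonyl is bonded to Cl, not to an -OH oxygen.
(C) has an acyl chloride (-C(=O)Cl) but the carbonyl is bonded to Cl, not to an -OH oxygen.
(D) contains a carboxylic acid group (-C(=O)OH), which satisfies every atom and bond constraint.
So the answer is (D).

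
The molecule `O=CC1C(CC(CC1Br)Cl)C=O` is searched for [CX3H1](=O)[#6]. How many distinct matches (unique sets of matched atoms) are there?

2

[CX3H1](=O)[#6] is the SMARTS for an aldehyde: an sp2 carbon with one H, double-bonded to O and single-bonded to carbon.
The molecule carries 2 separate instances of an aldehyde (-CHO) meeting every constraint; each maps to a distinct set of atoms, giving 2 matches.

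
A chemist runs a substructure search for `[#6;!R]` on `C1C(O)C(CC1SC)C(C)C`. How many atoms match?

The query [#6;!R] means: carbon not in any ring.
Check the 11 heavy atoms by environment: 5× C (in 5-ring) → no; 4× C (acyclic) → match; 1× S (acyclic) → no; 1× O (acyclic) → no.
That gives 4 matching atoms.

4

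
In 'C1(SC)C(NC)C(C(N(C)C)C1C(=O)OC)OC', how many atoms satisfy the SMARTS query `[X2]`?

The query [X2] means: any atom with exactly two total connections (bonds + H).
Check the 18 heavy atoms by environment: 11× C (X4) → no; 1× S (X2) → match; 2× O (X2) → match; 1× C (X3) → no; 1× O (X1) → no; 2× N (X3) → no.
Summing the matching environments: 1 + 2 = 3 matching atoms.

3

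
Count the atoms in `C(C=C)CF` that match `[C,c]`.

4

Check the 5 heavy atoms by environment: 4× C → match; 1× F → no.
That gives 4 matching atoms.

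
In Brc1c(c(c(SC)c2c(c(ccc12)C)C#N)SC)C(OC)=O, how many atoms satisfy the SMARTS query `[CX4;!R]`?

The query [CX4;!R] means: aliphatic carbon with four total connections, not in a ring.
Check the 22 heavy atoms by environment: 10× c (aromatic, X3, in 6-ring) → no; 1× C (X2, acyclic) → no; 1× N (X1, acyclic) → no; 2× S (X2, acyclic) → no; 4× C (X4, acyclic) → match; 1× C (X3, acyclic) → no; 1× O (X1, acyclic) → no; 1× O (X2, acyclic) → no; 1× Br (X1, acyclic) → no.
That gives 4 matching atoms.

4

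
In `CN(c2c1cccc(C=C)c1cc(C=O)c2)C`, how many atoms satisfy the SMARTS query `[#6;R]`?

10

Check the 17 heavy atoms by environment: 10× c (aromatic, in 6-ring) → match; 5× C (acyclic) → no; 1× O (acyclic) → no; 1× N (acyclic) → no.
That gives 10 matching atoms.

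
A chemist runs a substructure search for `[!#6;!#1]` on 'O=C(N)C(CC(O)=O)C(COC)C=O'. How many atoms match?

6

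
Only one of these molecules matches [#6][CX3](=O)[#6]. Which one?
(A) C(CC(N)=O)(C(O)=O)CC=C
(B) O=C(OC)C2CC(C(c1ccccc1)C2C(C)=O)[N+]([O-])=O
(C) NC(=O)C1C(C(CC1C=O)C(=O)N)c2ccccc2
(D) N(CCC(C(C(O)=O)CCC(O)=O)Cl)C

[#6][CX3](=O)[#6] describes a carbonyl carbon (no H) flanked by two carbons (a ketone).
(A) has a primary amide (-C(=O)NH2) but one neighbour of the carbonyl carbon is N, not C.
(B) contains an acetyl/ketone group (-C(=O)CH3), which satisfies every atom and bond constraint.
(C) has a primary amide (-C(=O)NH2) but one neighbour of the carbonyl carbon is N, not C.
(D) has a carboxylic acid group (-C(=O)OH) but one neighbour of the carbonyl carbon is O, not C.
So the answer is (B).

B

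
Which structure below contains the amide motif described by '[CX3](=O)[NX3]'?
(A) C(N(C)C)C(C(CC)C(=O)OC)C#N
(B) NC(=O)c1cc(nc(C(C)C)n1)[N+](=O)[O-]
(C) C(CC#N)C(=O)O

B

[CX3](=O)[NX3] describes a carbonyl carbon bonded to a trivalent nitrogen (an amide).
(A) has a nitrile (-C#N) but the nitrile N is NX1 (triple-bonded), not NX3.
(B) contains a primary amide (-C(=O)NH2), which satisfies every atom and bond constraint.
(C) has a carboxylic acid group (-C(=O)OH) but the carbonyl is bonded to O, not to an NX3 nitrogen.
So the answer is (B).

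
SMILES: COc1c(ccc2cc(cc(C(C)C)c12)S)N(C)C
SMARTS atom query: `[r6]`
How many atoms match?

The query [r6] means: r6 matches atoms in a six-membered ring.
Check the 19 heavy atoms by environment: 10× c (aromatic, in 6-ring) → match; 1× S (acyclic) → no; 1× N (acyclic) → no; 6× C (acyclic) → no; 1× O (acyclic) → no.
That gives 10 matching atoms.

10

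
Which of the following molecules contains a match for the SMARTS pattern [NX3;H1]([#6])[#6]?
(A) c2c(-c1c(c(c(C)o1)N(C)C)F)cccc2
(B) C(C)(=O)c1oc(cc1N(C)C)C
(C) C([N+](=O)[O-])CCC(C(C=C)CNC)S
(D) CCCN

C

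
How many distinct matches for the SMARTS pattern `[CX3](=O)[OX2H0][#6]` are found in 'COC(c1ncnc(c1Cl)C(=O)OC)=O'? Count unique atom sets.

[CX3](=O)[OX2H0][#6] is the SMARTS for an ester: a carbonyl carbon bonded to an oxygen that is itself bonded to carbon (no H on that O).
The molecule carries 2 separate instances of a methyl-ester group (-C(=O)OCH3) meeting every constraint; each maps to a distinct set of atoms, giving 2 matches.

2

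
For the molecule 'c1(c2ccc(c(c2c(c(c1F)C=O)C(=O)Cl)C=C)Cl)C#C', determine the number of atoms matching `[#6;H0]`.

10

Check the 21 heavy atoms by environment: 8× c (aromatic, H0) → match; 2× c (aromatic, H1) → no; 3× C (H1) → no; 2× O (H0) → no; 1× C (H2) → no; 2× Cl (H0) → no; 2× C (H0) → match; 1× F (H0) → no.
Summing the matching environments: 8 + 2 = 10 matching atoms.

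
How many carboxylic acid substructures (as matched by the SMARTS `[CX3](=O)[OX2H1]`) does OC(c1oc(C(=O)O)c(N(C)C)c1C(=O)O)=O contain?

3

[CX3](=O)[OX2H1] is the SMARTS for a carboxylic acid: an sp2 carbon double-bonded to O and single-bonded to an -OH oxygen.
The molecule carries 3 separate instances of a carboxylic acid group (-C(=O)OH) meeting every constraint; each maps to a distinct set of atoms, giving 3 matches.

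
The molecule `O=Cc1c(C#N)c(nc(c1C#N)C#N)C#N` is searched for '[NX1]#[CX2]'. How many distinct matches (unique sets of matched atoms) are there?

4

[NX1]#[CX2] is the SMARTS for a nitrile: a nitrogen triple-bonded to a two-connected carbon.
The molecule carries 4 separate instances of a nitrile (-C#N) meeting every constraint; each maps to a distinct set of atoms, giving 4 matches.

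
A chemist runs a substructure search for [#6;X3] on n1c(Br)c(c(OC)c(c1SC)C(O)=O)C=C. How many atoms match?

Check the 16 heavy atoms by environment: 1× n (aromatic, X2) → no; 5× c (aromatic, X3) → match; 3× C (X3) → match; 1× O (X1) → no; 2× O (X2) → no; 1× S (X2) → no; 2× C (X4) → no; 1× Br (X1) → no.
Summing the matching environments: 5 + 3 = 8 matching atoms.

8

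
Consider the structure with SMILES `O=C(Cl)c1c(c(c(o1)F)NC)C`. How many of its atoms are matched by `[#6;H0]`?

The query [#6;H0] means: any carbon with no attached hydrogen.
Check the 12 heavy atoms by environment: 1× o (aromatic, H0) → no; 4× c (aromatic, H0) → match; 2× C (H3) → no; 1× N (H1) → no; 1× C (H0) → match; 1× O (H0) → no; 1× Cl (H0) → no; 1× F (H0) → no.
Summing the matching environments: 4 + 1 = 5 matching atoms.

5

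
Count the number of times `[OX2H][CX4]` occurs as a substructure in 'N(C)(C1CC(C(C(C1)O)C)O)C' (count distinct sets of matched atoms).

[OX2H][CX4] is the SMARTS for an aliphatic alcohol: a hydroxyl oxygen bound to an sp3 (X4) carbon.
The molecule carries 2 separate instances of a hydroxyl group (-OH) meeting every constraint; each maps to a distinct set of atoms, giving 2 matches.

2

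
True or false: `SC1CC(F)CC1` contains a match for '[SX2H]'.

True

The pattern [SX2H] describes an aliphatic sulfur with two connections, one being H — a thiol.
The molecule carries a thiol (-SH), whose atoms satisfy every constraint of the query, so the pattern matches.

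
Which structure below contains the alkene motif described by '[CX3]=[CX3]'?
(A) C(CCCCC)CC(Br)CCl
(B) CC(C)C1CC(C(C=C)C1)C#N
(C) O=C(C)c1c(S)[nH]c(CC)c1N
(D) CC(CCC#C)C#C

B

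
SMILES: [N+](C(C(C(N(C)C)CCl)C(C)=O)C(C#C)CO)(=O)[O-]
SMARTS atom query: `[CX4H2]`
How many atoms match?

2

The query [CX4H2] means: sp3 carbon (X4) with exactly two hydrogens.
Check the 19 heavy atoms by environment: 2× C (H2, X4) → match; 4× C (H1, X4) → no; 1× C (H0, X3) → no; 2× O (H0, X1) → no; 3× C (H3, X4) → no; 1× N (charge +1, H0, X3) → no; 1× O (charge -1, H0, X1) → no; 1× Cl (H0, X1) → no; 1× N (H0, X3) → no; 1× O (H1, X2) → no; 1× C (H0, X2) → no; 1× C (H1, X2) → no.
That gives 2 matching atoms.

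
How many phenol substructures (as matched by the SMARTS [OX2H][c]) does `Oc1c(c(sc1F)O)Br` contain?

[OX2H][c] is the SMARTS for a phenol: a hydroxyl oxygen attached to an aromatic carbon.
The molecule carries 2 separate instances of a hydroxyl group (-OH) meeting every constraint; each maps to a distinct set of atoms, giving 2 matches.

2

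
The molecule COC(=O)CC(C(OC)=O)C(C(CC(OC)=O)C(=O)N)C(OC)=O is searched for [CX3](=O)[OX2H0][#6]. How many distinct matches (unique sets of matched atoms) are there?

[CX3](=O)[OX2H0][#6] is the SMARTS for an ester: a carbonyl carbon bonded to an oxygen that is itself bonded to carbon (no H on that O).
The molecule carries 4 separate instances of a methyl-ester group (-C(=O)OCH3) meeting every constraint; each maps to a distinct set of atoms, giving 4 matches.

4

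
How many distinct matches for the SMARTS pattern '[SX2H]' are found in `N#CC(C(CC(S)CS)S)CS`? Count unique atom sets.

[SX2H] is the SMARTS for a thiol: an aliphatic sulfur with two connections, one being H.
The molecule carries 4 separate instances of a thiol (-SH) meeting every constraint; each maps to a distinct set of atoms, giving 4 matches.

4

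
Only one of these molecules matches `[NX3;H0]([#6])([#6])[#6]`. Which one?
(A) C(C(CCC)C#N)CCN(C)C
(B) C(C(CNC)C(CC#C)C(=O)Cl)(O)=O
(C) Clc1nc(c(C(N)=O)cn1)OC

A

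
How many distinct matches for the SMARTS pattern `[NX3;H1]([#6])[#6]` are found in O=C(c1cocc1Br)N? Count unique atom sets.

0

[NX3;H1]([#6])[#6] is the SMARTS for a secondary amine: a trivalent nitrogen with one H, bonded to two carbons.
The molecule has a primary amide (-C(=O)NH2), but the -C(=O)NH2 nitrogen has H2, not H1; nothing else fits, so there are 0 matches.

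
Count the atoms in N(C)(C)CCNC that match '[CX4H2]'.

2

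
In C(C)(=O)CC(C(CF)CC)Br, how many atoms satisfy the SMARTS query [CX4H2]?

3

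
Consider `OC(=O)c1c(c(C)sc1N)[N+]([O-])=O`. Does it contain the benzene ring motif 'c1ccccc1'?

No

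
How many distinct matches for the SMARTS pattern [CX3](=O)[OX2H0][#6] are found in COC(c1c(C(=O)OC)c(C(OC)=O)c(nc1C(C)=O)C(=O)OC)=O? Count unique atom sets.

[CX3](=O)[OX2H0][#6] is the SMARTS for an ester: a carbonyl carbon bonded to an oxygen that is itself bonded to carbon (no H on that O).
The molecule carries 4 separate instances of a methyl-ester group (-C(=O)OCH3) meeting every constraint; each maps to a distinct set of atoms, giving 4 matches.

4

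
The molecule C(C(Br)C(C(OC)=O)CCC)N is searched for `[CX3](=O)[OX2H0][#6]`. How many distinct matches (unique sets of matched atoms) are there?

[CX3](=O)[OX2H0][#6] is the SMARTS for an ester: a carbonyl carbon bonded to an oxygen that is itself bonded to carbon (no H on that O).
Exactly one fragment in the molecule meets all constraints, giving 1 match.

1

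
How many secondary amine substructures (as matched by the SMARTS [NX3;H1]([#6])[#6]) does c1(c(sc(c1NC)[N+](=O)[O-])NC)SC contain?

2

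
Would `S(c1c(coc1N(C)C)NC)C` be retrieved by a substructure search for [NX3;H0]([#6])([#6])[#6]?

Yes

The pattern [NX3;H0]([#6])([#6])[#6] describes a trivalent nitrogen with no H, bonded to three carbons — a tertiary amine.
The molecule carries a dimethylamino group (-N(CH3)2), whose atoms satisfy every constraint of the query, so the pattern matches.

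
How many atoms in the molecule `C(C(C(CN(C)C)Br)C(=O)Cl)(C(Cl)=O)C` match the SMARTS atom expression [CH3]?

The query [CH3] means: aliphatic carbon with exactly three hydrogens.
Check the 15 heavy atoms by environment: 3× C (H3) → match; 3× C (H1) → no; 1× C (H2) → no; 2× C (H0) → no; 2× O (H0) → no; 2× Cl (H0) → no; 1× Br (H0) → no; 1× N (H0) → no.
That gives 3 matching atoms.

3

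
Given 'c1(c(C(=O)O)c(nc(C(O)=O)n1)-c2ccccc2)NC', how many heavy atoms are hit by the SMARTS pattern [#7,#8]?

7

The query [#7,#8] means: nitrogen or oxygen (comma = OR).
Check the 20 heavy atoms by environment: 2× n (aromatic) → match; 10× c (aromatic) → no; 3× C → no; 4× O → match; 1× N → match.
Summing the matching environments: 2 + 4 + 1 = 7 matching atoms.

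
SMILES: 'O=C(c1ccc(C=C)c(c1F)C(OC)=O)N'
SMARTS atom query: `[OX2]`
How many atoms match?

1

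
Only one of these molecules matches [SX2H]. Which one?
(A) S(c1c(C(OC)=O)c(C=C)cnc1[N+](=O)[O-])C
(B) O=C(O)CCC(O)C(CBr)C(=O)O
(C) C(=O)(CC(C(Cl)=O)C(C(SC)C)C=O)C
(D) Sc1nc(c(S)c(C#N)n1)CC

D

[SX2H] describes an aliphatic sulfur with two connections, one being H (a thiol).
(A) has a methylthio ether (-SCH3) but the sulfur has H0 (bonded to two carbons), not H1.
(B) has a hydroxyl group (-OH) but it is an -OH, not an -SH.
(C) has a methylthio ether (-SCH3) but the sulfur has H0 (bonded to two carbons), not H1.
(D) contains a thiol (-SH), which satisfies every atom and bond constraint.
So the answer is (D).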